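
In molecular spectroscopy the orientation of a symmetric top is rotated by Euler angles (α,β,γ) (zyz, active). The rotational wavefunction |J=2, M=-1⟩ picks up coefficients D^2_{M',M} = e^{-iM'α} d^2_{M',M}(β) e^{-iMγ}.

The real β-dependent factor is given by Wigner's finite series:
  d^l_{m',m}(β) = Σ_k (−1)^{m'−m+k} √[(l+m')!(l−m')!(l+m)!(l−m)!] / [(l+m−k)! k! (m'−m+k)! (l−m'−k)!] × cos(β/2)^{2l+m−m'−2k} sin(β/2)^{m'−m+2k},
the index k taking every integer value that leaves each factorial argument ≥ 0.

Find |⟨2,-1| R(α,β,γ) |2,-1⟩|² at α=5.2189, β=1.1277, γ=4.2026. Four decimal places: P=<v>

P=0.0104

D^2_{-1,-1}(5.2189,1.1277,4.2026) = e^{-i·-1·5.2189}·d^2_{-1,-1}(1.1277)·e^{-i·-1·4.2026}. Compute d first:
Half-angle: c=0.845204, s=0.534444. N=√(1·6·1·6)=6.000000
Admissible k: 0..1 (factorial args all ≥0)
  k=0: (−1)^0·6.0000/(6)·0.8452^4·0.5344^0 = +0.510324
  k=1: (−1)^1·6.0000/(2)·0.8452^2·0.5344^2 = -0.612137
d^2_{-1,-1}(1.1277) = +0.510324 -0.612137 = -0.101814
|D^2_{-1,-1}|² = |d^2_{-1,-1}(β)|² = (-0.101814)² = 0.010366 (the z-rotation phases have unit modulus)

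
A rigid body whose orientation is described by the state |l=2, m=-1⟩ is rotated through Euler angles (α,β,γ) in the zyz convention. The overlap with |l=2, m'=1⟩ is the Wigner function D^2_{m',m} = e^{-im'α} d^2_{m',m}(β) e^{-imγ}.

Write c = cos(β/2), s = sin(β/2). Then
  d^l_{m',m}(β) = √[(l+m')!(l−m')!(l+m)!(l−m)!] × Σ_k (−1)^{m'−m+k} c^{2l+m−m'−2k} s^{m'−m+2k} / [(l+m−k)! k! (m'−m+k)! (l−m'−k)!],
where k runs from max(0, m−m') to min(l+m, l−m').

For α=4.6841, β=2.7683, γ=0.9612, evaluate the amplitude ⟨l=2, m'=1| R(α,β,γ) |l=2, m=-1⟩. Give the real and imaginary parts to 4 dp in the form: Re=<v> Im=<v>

First d^2_{1,-1}(β=2.7683), then the phase factors e^{-i(1)α} and e^{-i(-1)γ}:
With c≡cos(β/2)=0.185565 and s≡sin(β/2)=0.982632, N=[6·1·1·6]^{1/2}=6.000000
k: max(0,(-1)−(1))=0 … min(2+(-1),2−(1))=1
  k=0: (−1)^2·6.0000/(2)·0.1856^2·0.9826^2 = +0.099745
  k=1: (−1)^3·6.0000/(6)·0.1856^0·0.9826^4 = -0.932317
d^2_{1,-1}(2.7683) = +0.099745 -0.932317 = -0.832572
Phases: e^{-i·(1)·4.6841}=-0.028285+0.999600i, e^{-i·(-1)·0.9612}=+0.572537+0.819879i ⇒ D=+0.695818-0.457179i

Re=0.6958 Im=-0.4572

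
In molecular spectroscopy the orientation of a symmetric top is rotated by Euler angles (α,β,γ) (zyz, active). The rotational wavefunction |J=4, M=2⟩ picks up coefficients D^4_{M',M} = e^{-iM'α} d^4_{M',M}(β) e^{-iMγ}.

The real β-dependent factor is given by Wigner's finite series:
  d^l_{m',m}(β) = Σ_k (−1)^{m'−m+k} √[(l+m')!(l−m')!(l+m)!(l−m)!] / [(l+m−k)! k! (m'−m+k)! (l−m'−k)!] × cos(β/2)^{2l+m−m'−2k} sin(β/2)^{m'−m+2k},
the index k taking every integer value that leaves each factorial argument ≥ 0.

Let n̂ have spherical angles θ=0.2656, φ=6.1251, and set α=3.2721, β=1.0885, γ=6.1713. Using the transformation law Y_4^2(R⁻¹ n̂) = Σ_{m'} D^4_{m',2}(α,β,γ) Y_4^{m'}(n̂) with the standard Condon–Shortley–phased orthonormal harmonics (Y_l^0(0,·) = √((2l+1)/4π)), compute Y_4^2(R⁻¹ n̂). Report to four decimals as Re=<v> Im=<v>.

Re=-0.2050 Im=-0.0144

Need the full column D^4_{m',2} for m'=−4..4 at α=3.2721, β=1.0885, γ=6.1713.
cos(β/2)=0.855516, sin(β/2)=0.517777
d^4_{-4,2}: single k=6 term ⇒ +0.074626;  D = +0.054816+0.050638i
d^4_{-3,2}: k∈[5..6] ⇒ +0.261566 -0.031937 = +0.229630;  D = -0.187517-0.132542i
d^4_{-2,2}: k∈[4..6] ⇒ +0.577528 -0.169236 +0.005166 = +0.413458;  D = +0.365818+0.192679i
d^4_{-1,2}: k∈[3..5] ⇒ +0.899669 -0.494314 +0.036213 = +0.441568;  D = -0.414145-0.153186i
d^4_{0,2}: k∈[2..4] ⇒ +0.997182 -0.974029 +0.133793 = +0.156946;  D = +0.153033+0.034827i
d^4_{1,2}: k∈[1..3] ⇒ +0.736843 -1.349503 +0.329542 = -0.283117;  D = +0.281887+0.026366i
d^4_{2,2}: k∈[0..2] ⇒ +0.286962 -1.261347 +0.577528 = -0.396856;  D = -0.396581+0.014777i
d^4_{3,2}: k∈[0..1] ⇒ -0.649835 +0.714090 = +0.064255;  D = -0.063353+0.010728i
d^4_{4,2}: single k=0 term ⇒ +0.556202;  D = +0.531645-0.163443i
Y_4^{m'}(θ=0.2656,φ=6.1251) and Σ D·Y over m':
  (+0.0548+0.0506i)·(+0.0017+0.0012i)  (-0.1875-0.1325i)·(+0.0194+0.0100i)  (+0.3658+0.1927i)·(+0.1209+0.0395i)  (-0.4141-0.1532i)·(+0.4163+0.0664i)  (+0.1530+0.0348i)·(+0.5723+0.0000i)  (+0.2819+0.0264i)·(-0.4163+0.0664i)  (-0.3966+0.0148i)·(+0.1209-0.0395i)  (-0.0634+0.0107i)·(-0.0194+0.0100i)  (+0.5316-0.1634i)·(+0.0017-0.0012i)
Y_4^2(R⁻¹ n̂) = -0.204951-0.014430i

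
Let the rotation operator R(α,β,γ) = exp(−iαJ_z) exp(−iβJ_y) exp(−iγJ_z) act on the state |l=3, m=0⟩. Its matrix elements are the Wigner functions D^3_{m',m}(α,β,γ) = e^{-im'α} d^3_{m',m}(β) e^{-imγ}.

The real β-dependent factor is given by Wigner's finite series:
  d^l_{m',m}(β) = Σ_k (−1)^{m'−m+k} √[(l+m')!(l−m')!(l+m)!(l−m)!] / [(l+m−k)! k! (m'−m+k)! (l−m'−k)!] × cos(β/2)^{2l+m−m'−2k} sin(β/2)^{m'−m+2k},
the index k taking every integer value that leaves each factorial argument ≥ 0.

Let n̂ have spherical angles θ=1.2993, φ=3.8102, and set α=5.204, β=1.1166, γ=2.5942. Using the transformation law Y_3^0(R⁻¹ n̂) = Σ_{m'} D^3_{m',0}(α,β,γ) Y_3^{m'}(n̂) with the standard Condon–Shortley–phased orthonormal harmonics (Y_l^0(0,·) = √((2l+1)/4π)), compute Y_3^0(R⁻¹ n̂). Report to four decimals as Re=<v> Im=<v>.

Need the full column D^3_{m',0} for m'=−3..3 at α=5.204, β=1.1166, γ=2.5942.
cos(β/2)=0.848157, sin(β/2)=0.529745
d^3_{-3,0}: single k=3 term ⇒ +0.405643;  D = -0.403777+0.038867i
d^3_{-2,0}: k∈[2..3] ⇒ +0.795425 -0.310299 = +0.485126;  D = -0.268926-0.403764i
d^3_{-1,0}: k∈[1..3] ⇒ +0.805450 -0.942630 +0.122575 = -0.014605;  D = -0.006894+0.012876i
d^3_{0,0}: k∈[0..3] ⇒ +0.372269 -1.307017 +0.509874 -0.022100 = -0.446974;  D = -0.446974+0.000000i
d^3_{1,0}: k∈[0..2] ⇒ -0.805450 +0.942630 -0.122575 = +0.014605;  D = +0.006894+0.012876i
d^3_{2,0}: k∈[0..1] ⇒ +0.795425 -0.310299 = +0.485126;  D = -0.268926+0.403764i
d^3_{3,0}: single k=0 term ⇒ -0.405643;  D = +0.403777+0.038867i
Y_3^{m'}(θ=1.2993,φ=3.8102) and Σ D·Y over m':
  (-0.4038+0.0389i)·(+0.1572+0.3383i)  (-0.2689-0.4038i)·(+0.0589-0.2475i)  (-0.0069+0.0129i)·(+0.1565-0.1236i)  (-0.4470+0.0000i)·(-0.2642+0.0000i)  (+0.0069+0.0129i)·(-0.1565-0.1236i)  (-0.2689+0.4038i)·(+0.0589+0.2475i)  (+0.4038+0.0389i)·(-0.1572+0.3383i)
Y_3^0(R⁻¹ n̂) = -0.265607+0.000000i

Re=-0.2656 Im=0.0000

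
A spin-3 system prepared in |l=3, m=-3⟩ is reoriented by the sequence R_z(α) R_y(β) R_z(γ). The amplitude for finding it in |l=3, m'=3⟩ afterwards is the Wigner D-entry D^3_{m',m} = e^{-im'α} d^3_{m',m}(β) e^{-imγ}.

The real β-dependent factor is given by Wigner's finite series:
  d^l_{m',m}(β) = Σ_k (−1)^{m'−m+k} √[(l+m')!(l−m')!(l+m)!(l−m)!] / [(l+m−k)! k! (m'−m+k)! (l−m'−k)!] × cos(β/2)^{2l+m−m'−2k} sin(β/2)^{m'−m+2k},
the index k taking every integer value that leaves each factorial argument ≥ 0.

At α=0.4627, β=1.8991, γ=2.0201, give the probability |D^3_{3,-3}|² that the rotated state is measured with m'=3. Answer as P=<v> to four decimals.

First d^3_{3,-3}(β=1.8991), then the phase factors e^{-i(3)α} and e^{-i(-3)γ}:
Half-angle: c=0.582049, s=0.813154. N=√(720·1·1·720)=720.000000
The bounds max(0,m−m')=0 and min(l+m,l−m')=0 give 1 term
  k=0: (−1)^6·720.0000/(720)·0.5820^0·0.8132^6 = +0.289092
d^3_{3,-3}(1.8991) = +0.289092
|D^3_{3,-3}|² = |d^3_{3,-3}(β)|² = (+0.289092)² = 0.083574 (the z-rotation phases have unit modulus)

P=0.0836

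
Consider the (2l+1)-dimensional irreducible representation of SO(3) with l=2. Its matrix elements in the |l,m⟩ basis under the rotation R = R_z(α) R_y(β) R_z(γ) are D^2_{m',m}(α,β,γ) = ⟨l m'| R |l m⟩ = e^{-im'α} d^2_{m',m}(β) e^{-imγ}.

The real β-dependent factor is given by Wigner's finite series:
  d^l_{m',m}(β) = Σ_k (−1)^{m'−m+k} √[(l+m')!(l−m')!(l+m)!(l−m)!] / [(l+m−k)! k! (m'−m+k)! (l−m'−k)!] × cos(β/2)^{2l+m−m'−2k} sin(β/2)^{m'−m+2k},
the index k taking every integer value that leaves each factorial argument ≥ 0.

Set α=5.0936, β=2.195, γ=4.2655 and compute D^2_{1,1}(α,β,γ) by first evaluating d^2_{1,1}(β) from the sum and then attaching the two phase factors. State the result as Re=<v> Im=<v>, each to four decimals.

Re=0.4497 Im=0.0296

First d^2_{1,1}(β=2.195), then the phase factors e^{-i(1)α} and e^{-i(1)γ}:
With c≡cos(β/2)=0.455823 and s≡sin(β/2)=0.890071, N=[6·1·6·1]^{1/2}=6.000000
k: max(0,(1)−(1))=0 … min(2+(1),2−(1))=1
  k=0: (−1)^0·6.0000/(6)·0.4558^4·0.8901^0 = +0.043170
  k=1: (−1)^1·6.0000/(2)·0.4558^2·0.8901^2 = -0.493813
d^2_{1,1}(2.195) = +0.043170 -0.493813 = -0.450642
D = (+0.372045+0.928215i)·(-0.450642)·(-0.432162+0.901796i) = +0.449671+0.029576i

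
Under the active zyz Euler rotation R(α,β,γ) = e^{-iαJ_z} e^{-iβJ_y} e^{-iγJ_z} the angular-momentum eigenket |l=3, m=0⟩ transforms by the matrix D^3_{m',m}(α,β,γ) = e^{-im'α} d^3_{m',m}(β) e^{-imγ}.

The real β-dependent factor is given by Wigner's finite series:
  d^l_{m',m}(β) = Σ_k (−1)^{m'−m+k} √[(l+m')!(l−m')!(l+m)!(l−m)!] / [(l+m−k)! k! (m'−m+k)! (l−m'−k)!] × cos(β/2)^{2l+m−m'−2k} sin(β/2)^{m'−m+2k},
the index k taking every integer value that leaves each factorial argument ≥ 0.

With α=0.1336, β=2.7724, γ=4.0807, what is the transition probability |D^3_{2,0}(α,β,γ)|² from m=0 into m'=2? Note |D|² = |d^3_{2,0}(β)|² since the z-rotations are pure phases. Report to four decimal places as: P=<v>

P=0.0277

First d^3_{2,0}(β=2.7724), then the phase factors e^{-i(2)α} and e^{-i(0)γ}:
Half-angle: c=0.183550, s=0.983010. N=√(120·1·6·6)=65.726707
k∈{0,1} keeps every argument non-negative
  k=0: (−1)^2·65.7267/(12)·0.1835^4·0.9830^2 = +0.006007
  k=1: (−1)^3·65.7267/(12)·0.1835^2·0.9830^4 = -0.172306
d^3_{2,0}(2.7724) = +0.006007 -0.172306 = -0.166299
|D^3_{2,0}|² = |d^3_{2,0}(β)|² = (-0.166299)² = 0.027655 (the z-rotation phases have unit modulus)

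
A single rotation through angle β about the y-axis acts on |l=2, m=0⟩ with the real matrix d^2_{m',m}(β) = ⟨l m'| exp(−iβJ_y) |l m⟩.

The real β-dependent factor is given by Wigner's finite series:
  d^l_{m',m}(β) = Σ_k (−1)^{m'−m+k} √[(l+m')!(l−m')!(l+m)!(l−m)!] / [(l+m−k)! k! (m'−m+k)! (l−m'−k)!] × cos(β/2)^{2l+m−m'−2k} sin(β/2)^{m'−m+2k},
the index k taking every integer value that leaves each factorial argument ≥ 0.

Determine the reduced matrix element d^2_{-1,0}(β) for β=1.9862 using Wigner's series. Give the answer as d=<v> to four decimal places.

d^2_{-1,0}(β=1.9862) via Wigner's sum:
c=cos(1.9862/2)=0.546096, s=sin(1.9862/2)=0.837723; N=√[1·6·2·2]=4.898979
Admissible k: 1..2 (factorial args all ≥0)
  k=1: (−1)^0·4.8990/(2)·0.5461^3·0.8377^1 = +0.334181
  k=2: (−1)^1·4.8990/(2)·0.5461^1·0.8377^3 = -0.786403
d^2_{-1,0}(1.9862) = +0.334181 -0.786403 = -0.452222

d=-0.4522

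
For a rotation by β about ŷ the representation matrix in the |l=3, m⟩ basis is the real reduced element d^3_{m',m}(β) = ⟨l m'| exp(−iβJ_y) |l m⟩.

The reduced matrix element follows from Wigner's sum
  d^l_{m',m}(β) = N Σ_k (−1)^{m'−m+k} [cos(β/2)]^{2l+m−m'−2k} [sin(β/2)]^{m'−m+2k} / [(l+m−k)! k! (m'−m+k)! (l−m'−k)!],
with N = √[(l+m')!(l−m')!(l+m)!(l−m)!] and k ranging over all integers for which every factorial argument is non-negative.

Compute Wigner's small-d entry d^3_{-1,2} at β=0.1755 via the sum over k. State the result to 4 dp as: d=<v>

d^3_{-1,2}(β=0.1755) via Wigner's sum:
With c≡cos(β/2)=0.996152 and s≡sin(β/2)=0.087637, N=[2·24·120·1]^{1/2}=75.894664
k: max(0,(2)−(-1))=3 … min(3+(2),3−(-1))=4
  k=3: (−1)^0·75.8947/(12)·0.9962^3·0.0876^3 = +0.004208
  k=4: (−1)^1·75.8947/(24)·0.9962^1·0.0876^5 = -0.000016
d^3_{-1,2}(0.1755) = +0.004208 -0.000016 = +0.004192

d=0.0042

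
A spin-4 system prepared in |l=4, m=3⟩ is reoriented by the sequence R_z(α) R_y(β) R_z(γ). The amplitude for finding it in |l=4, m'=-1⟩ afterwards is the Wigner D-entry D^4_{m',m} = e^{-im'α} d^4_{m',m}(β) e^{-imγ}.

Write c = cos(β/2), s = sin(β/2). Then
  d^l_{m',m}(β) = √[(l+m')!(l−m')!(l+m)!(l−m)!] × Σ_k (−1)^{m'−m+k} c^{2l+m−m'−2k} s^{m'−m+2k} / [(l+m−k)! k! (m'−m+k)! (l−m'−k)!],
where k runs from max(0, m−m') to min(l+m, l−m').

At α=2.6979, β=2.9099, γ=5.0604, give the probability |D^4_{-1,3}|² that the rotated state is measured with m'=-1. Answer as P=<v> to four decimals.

First d^4_{-1,3}(β=2.9099), then the phase factors e^{-i(-1)α} and e^{-i(3)γ}:
With c≡cos(β/2)=0.115587 and s≡sin(β/2)=0.993297, N=[6·120·5040·1]^{1/2}=1904.940944
Admissible k: 4..5 (factorial args all ≥0)
  k=4: (−1)^0·1904.9409/(144)·0.1156^4·0.9933^4 = +0.002299
  k=5: (−1)^1·1904.9409/(240)·0.1156^2·0.9933^6 = -0.101851
d^4_{-1,3}(2.9099) = +0.002299 -0.101851 = -0.099553
|D^4_{-1,3}|² = |d^4_{-1,3}(β)|² = (-0.099553)² = 0.009911 (the z-rotation phases have unit modulus)

P=0.0099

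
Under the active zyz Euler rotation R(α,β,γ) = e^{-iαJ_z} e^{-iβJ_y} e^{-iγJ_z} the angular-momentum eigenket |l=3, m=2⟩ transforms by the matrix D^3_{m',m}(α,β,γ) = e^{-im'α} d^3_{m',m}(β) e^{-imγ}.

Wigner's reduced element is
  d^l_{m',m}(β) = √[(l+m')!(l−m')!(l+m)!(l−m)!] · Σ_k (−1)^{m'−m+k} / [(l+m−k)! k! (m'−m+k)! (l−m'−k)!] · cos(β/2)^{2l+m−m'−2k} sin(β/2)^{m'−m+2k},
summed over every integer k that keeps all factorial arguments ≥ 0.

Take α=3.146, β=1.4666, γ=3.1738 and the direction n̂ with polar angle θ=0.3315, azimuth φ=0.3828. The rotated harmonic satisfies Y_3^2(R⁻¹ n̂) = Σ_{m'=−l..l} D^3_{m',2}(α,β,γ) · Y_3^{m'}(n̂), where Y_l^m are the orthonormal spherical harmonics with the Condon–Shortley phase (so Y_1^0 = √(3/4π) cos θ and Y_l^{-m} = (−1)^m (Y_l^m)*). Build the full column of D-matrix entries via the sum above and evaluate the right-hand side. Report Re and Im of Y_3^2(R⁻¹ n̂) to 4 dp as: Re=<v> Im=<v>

Need the full column D^3_{m',2} for m'=−3..3 at α=3.146, β=1.4666, γ=3.1738.
cos(β/2)=0.742970, sin(β/2)=0.669325
d^3_{-3,2}: single k=5 term ⇒ +0.244474;  D = -0.244153+0.012510i
d^3_{-2,2}: k∈[4..5] ⇒ +0.553937 -0.089913 = +0.464024;  D = +0.463307-0.025786i
d^3_{-1,2}: k∈[3..4] ⇒ +0.777776 -0.315614 = +0.462162;  D = -0.461330+0.027716i
d^3_{0,2}: k∈[2..3] ⇒ +0.747686 -0.606808 = +0.140878;  D = +0.140586-0.009068i
d^3_{1,2}: k∈[1..2] ⇒ +0.479173 -0.777776 = -0.298603;  D = +0.297896-0.020534i
d^3_{2,2}: k∈[0..1] ⇒ +0.168200 -0.682541 = -0.514340;  D = -0.512962+0.037631i
d^3_{3,2}: single k=0 term ⇒ -0.371166;  D = +0.370048-0.028787i
Y_3^{m'}(θ=0.3315,φ=0.3828) and Σ D·Y over m':
  (-0.2442+0.0125i)·(+0.0059-0.0131i)  (+0.4633-0.0258i)·(+0.0738-0.0709i)  (-0.4613+0.0277i)·(+0.3386-0.1363i)  (+0.1406-0.0091i)·(+0.5188+0.0000i)  (+0.2979-0.0205i)·(-0.3386-0.1363i)  (-0.5130+0.0376i)·(+0.0738+0.0709i)  (+0.3700-0.0288i)·(-0.0059-0.0131i)
Y_3^2(R⁻¹ n̂) = -0.195155-0.035867i

Re=-0.1952 Im=-0.0359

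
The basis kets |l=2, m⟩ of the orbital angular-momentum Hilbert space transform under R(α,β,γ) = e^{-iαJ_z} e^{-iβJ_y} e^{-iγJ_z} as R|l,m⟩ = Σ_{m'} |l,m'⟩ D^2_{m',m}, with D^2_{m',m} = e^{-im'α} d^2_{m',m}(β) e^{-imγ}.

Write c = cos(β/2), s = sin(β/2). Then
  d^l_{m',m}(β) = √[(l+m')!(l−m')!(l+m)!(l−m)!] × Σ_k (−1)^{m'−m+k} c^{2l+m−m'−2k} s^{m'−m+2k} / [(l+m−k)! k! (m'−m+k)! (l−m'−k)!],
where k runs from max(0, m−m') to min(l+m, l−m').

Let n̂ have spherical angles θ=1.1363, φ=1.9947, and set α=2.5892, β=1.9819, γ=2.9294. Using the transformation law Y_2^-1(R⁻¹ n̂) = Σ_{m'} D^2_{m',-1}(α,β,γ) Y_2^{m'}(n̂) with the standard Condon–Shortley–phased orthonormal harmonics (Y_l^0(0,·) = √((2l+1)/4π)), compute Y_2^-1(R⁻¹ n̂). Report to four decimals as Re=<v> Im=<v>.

Re=0.2268 Im=-0.2579

Need the full column D^2_{m',-1} for m'=−2..2 at α=2.5892, β=1.9819, γ=2.9294.
cos(β/2)=0.547895, sin(β/2)=0.836547
d^2_{-2,-1}: single k=1 term ⇒ +0.275178;  D = -0.069098+0.266361i
d^2_{-1,-1}: k∈[0..1] ⇒ +0.090114 -0.630227 = -0.540113;  D = -0.389783+0.373887i
d^2_{0,-1}: k∈[0..1] ⇒ -0.337022 +0.785677 = +0.448655;  D = -0.438592+0.094488i
d^2_{1,-1}: k∈[0..1] ⇒ +0.630227 -0.489735 = +0.140492;  D = +0.132440+0.046879i
d^2_{2,-1}: single k=0 term ⇒ -0.641503;  D = +0.402476+0.499539i
Y_2^{m'}(θ=1.1363,φ=1.9947) and Σ D·Y over m':
  (-0.0691+0.2664i)·(-0.2103+0.2383i)  (-0.3898+0.3739i)·(-0.1213-0.2689i)  (-0.4386+0.0945i)·(-0.1477+0.0000i)  (+0.1324+0.0469i)·(+0.1213-0.2689i)  (+0.4025+0.4995i)·(-0.2103-0.2383i)
Y_2^-1(R⁻¹ n̂) = +0.226758-0.257881i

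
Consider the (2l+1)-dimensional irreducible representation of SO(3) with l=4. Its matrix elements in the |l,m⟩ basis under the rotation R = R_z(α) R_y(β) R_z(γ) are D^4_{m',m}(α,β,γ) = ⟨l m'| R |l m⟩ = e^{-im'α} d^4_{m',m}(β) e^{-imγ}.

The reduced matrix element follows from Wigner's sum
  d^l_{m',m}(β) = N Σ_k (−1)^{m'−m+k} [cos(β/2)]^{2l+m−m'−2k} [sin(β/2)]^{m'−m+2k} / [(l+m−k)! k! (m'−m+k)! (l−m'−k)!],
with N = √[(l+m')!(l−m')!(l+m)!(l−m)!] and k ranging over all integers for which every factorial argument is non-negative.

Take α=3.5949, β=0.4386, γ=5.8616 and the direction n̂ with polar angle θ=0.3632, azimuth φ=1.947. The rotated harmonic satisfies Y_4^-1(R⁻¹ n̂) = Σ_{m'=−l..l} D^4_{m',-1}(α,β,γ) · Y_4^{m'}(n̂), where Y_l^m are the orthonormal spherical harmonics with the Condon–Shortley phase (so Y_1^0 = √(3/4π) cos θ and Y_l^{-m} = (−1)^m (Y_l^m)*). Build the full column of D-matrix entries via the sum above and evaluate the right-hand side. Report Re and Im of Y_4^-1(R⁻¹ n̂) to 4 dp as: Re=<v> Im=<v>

Need the full column D^4_{m',-1} for m'=−4..4 at α=3.5949, β=0.4386, γ=5.8616.
cos(β/2)=0.976050, sin(β/2)=0.217546
d^4_{-4,-1}: single k=3 term ⇒ +0.068251;  D = +0.012162+0.067159i
d^4_{-3,-1}: k∈[2..3] ⇒ +0.324793 -0.026892 = +0.297901;  D = -0.176099-0.240280i
d^4_{-2,-1}: k∈[1..3] ⇒ +0.778920 -0.193474 +0.006408 = +0.591853;  D = +0.523590+0.275942i
d^4_{-1,-1}: k∈[0..3] ⇒ +0.823714 -0.613801 +0.060984 -0.001010 = +0.269887;  D = -0.269752-0.008560i
d^4_{0,-1}: k∈[0..3] ⇒ -0.821053 +0.244727 -0.012157 +0.000101 = -0.588383;  D = -0.536865+0.240771i
d^4_{1,-1}: k∈[0..3] ⇒ +0.409201 -0.060984 +0.001515 -0.000005 = +0.349726;  D = -0.224202+0.268406i
d^4_{2,-1}: k∈[0..2] ⇒ -0.128983 +0.009611 -0.000095 = -0.119467;  D = -0.028699+0.115969i
d^4_{3,-1}: k∈[0..1] ⇒ +0.026892 -0.000802 = +0.026090;  D = +0.005457+0.025513i
d^4_{4,-1}: single k=0 term ⇒ -0.003391;  D = +0.002090+0.002670i
Y_4^{m'}(θ=0.3632,φ=1.947) and Σ D·Y over m':
  (+0.0122+0.0672i)·(+0.0005-0.0070i)  (-0.1761-0.2403i)·(+0.0474+0.0225i)  (+0.5236+0.2759i)·(-0.1577+0.1476i)  (-0.2698-0.0086i)·(-0.1799-0.4554i)  (-0.5369+0.2408i)·(+0.3712+0.0000i)  (-0.2242+0.2684i)·(+0.1799-0.4554i)  (-0.0287+0.1160i)·(-0.1577-0.1476i)  (+0.0055+0.0255i)·(-0.0474+0.0225i)  (+0.0021+0.0027i)·(+0.0005+0.0070i)
Y_4^-1(R⁻¹ n̂) = -0.177753+0.367390i

Re=-0.1778 Im=0.3674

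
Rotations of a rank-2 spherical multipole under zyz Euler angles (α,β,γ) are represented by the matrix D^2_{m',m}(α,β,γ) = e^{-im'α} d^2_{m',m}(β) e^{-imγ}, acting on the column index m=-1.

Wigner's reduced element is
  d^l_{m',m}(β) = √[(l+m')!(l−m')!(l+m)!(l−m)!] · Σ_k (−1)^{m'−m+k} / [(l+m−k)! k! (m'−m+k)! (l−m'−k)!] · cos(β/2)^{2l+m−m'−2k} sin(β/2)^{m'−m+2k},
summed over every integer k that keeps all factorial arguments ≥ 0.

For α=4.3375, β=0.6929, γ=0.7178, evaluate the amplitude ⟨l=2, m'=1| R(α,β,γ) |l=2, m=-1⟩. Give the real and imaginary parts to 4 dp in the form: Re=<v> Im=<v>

Re=-0.2599 Im=0.1347

D^2_{1,-1}(4.3375,0.6929,0.7178) = e^{-i·1·4.3375}·d^2_{1,-1}(0.6929)·e^{-i·-1·0.7178}. Compute d first:
c=cos(0.6929/2)=0.940584, s=sin(0.6929/2)=0.339561; N=√[6·1·1·6]=6.000000
k: max(0,(-1)−(1))=0 … min(2+(-1),2−(1))=1
  k=0: (−1)^2·6.0000/(2)·0.9406^2·0.3396^2 = +0.306021
  k=1: (−1)^3·6.0000/(6)·0.9406^0·0.3396^4 = -0.013294
d^2_{1,-1}(0.6929) = +0.306021 -0.013294 = +0.292727
D = (-0.366169+0.930548i)·(+0.292727)·(+0.753255+0.657729i) = -0.259903+0.134684i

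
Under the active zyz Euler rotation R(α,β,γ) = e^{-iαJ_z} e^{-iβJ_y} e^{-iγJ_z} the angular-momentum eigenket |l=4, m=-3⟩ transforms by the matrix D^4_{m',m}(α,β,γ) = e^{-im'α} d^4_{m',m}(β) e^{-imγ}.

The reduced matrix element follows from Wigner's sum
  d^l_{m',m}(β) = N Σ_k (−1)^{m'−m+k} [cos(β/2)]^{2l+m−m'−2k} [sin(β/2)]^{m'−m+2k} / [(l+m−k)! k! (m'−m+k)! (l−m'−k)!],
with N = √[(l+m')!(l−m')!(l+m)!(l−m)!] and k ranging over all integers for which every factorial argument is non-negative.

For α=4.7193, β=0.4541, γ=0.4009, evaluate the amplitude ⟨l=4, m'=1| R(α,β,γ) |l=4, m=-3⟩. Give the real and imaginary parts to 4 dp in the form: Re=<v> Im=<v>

Re=-0.0276 Im=0.0109

First d^4_{1,-3}(β=0.4541), then the phase factors e^{-i(1)α} and e^{-i(-3)γ}:
c=cos(0.4541/2)=0.974335, s=sin(0.4541/2)=0.225104; N=√[120·6·1·5040]=1904.940944
k: max(0,(-3)−(1))=0 … min(4+(-3),4−(1))=1
  k=0: (−1)^4·1904.9409/(144)·0.9743^4·0.2251^4 = +0.030612
  k=1: (−1)^5·1904.9409/(240)·0.9743^2·0.2251^6 = -0.000980
d^4_{1,-3}(0.4541) = +0.030612 -0.000980 = +0.029631
Attach z-rotation phases: D = e^{-i(1)(4.7193)}·(+0.029631)·e^{-i(-3)(0.4009)} = -0.027572+0.010853i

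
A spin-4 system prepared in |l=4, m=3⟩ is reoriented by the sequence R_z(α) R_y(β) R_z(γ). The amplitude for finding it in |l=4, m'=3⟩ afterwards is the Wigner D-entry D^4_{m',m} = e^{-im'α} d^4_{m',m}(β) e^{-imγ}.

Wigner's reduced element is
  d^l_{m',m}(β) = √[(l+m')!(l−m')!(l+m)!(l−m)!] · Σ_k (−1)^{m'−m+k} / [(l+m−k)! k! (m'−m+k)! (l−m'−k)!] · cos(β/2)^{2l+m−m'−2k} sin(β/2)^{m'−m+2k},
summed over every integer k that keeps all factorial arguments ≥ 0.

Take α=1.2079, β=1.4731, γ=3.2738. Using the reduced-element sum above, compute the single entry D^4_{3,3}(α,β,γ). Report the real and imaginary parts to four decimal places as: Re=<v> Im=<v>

Re=-0.2752 Im=0.3321

D^4_{3,3}(1.2079,1.4731,3.2738) = e^{-i·3·1.2079}·d^4_{3,3}(1.4731)·e^{-i·3·3.2738}. Compute d first:
c=cos(1.4731/2)=0.740790, s=sin(1.4731/2)=0.671736; N=√[5040·1·5040·1]=5040.000000
k∈{0,1} keeps every argument non-negative
  k=0: (−1)^0·5040.0000/(5040)·0.7408^8·0.6717^0 = +0.090691
  k=1: (−1)^1·5040.0000/(720)·0.7408^6·0.6717^2 = -0.521997
d^4_{3,3}(1.4731) = +0.090691 -0.521997 = -0.431306
Phases: e^{-i·(3)·1.2079}=-0.886020+0.463647i, e^{-i·(3)·3.2738}=-0.922371+0.386305i ⇒ D=-0.275229+0.332075i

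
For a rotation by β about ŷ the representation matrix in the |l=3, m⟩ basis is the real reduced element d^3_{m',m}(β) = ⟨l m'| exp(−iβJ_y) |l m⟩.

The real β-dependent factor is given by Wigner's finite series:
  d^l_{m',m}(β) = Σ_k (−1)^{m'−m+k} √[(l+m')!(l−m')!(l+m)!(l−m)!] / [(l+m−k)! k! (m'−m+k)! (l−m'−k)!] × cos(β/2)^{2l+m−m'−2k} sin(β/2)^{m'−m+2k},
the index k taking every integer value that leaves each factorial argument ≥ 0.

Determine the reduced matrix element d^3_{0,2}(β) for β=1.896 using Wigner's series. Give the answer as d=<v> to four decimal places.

d^3_{0,2}(β=1.896) via Wigner's sum:
c=cos(1.896/2)=0.583309, s=sin(1.896/2)=0.812251; N=√[6·6·120·1]=65.726707
k: max(0,(2)−(0))=2 … min(3+(2),3−(0))=3
  k=2: (−1)^0·65.7267/(12)·0.5833^4·0.8123^2 = +0.418345
  k=3: (−1)^1·65.7267/(12)·0.5833^2·0.8123^4 = -0.811181
d^3_{0,2}(1.896) = +0.418345 -0.811181 = -0.392836

d=-0.3928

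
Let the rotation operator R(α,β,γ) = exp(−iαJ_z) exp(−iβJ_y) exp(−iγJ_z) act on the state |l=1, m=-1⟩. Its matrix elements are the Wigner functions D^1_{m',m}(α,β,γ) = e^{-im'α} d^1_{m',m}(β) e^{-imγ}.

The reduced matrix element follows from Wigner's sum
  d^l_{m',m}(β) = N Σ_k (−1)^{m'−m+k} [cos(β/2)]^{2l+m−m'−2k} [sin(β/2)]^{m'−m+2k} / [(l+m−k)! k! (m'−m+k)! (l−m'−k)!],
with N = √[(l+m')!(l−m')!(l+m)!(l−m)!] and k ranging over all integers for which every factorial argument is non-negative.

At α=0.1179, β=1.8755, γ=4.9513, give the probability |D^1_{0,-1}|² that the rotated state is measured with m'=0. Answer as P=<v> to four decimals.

First d^1_{0,-1}(β=1.8755), then the phase factors e^{-i(0)α} and e^{-i(-1)γ}:
With c≡cos(β/2)=0.591604 and s≡sin(β/2)=0.806229, N=[1·1·1·2]^{1/2}=1.414214
Admissible k: 0..0 (factorial args all ≥0)
  k=0: (−1)^1·1.4142/(1)·0.5916^1·0.8062^1 = -0.674535
d^1_{0,-1}(1.8755) = -0.674535
|D^1_{0,-1}|² = |d^1_{0,-1}(β)|² = (-0.674535)² = 0.454997 (the z-rotation phases have unit modulus)

P=0.4550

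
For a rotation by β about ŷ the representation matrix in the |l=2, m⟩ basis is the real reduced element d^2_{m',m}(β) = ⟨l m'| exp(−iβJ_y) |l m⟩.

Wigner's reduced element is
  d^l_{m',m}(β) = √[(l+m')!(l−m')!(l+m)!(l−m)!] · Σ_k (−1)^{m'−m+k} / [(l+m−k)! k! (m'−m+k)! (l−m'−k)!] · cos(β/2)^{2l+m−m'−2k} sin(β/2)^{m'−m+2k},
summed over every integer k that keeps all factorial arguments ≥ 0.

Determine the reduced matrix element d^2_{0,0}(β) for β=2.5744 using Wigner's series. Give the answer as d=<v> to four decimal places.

d=0.5670

d^2_{0,0}(β=2.5744) via Wigner's sum:
c=cos(2.5744/2)=0.279810, s=sin(2.5744/2)=0.960055; N=√[2·2·2·2]=4.000000
k: max(0,(0)−(0))=0 … min(2+(0),2−(0))=2
  k=0: (−1)^0·4.0000/(4)·0.2798^4·0.9601^0 = +0.006130
  k=1: (−1)^1·4.0000/(1)·0.2798^2·0.9601^2 = -0.288655
  k=2: (−1)^2·4.0000/(4)·0.2798^0·0.9601^4 = +0.849542
d^2_{0,0}(2.5744) = +0.006130 -0.288655 +0.849542 = +0.567017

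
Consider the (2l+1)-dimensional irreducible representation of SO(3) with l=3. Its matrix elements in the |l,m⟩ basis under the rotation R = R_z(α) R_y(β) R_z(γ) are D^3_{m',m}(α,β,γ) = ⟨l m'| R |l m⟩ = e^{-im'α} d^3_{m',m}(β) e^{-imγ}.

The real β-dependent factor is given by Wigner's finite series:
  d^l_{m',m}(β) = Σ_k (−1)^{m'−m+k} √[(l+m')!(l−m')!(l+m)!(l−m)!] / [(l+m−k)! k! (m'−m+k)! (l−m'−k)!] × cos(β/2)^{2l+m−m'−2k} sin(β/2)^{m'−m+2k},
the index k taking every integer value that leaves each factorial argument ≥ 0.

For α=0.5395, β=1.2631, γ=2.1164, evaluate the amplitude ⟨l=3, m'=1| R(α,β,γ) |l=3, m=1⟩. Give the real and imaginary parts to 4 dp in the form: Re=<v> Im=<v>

Split into d^3_{1,1}(β=1.2631) × two z-phases.
c=cos(1.2631/2)=0.807113, s=sin(1.2631/2)=0.590396; N=√[24·2·24·2]=48.000000
The bounds max(0,m−m')=0 and min(l+m,l−m')=2 give 3 terms
  k=0: (−1)^0·48.0000/(48)·0.8071^6·0.5904^0 = +0.276444
  k=1: (−1)^1·48.0000/(6)·0.8071^4·0.5904^2 = -1.183357
  k=2: (−1)^2·48.0000/(8)·0.8071^2·0.5904^4 = +0.474893
d^3_{1,1}(1.2631) = +0.276444 -1.183357 +0.474893 = -0.432020
D = (+0.857966-0.513707i)·(-0.432020)·(-0.518934-0.854814i) = +0.382058+0.201676i

Re=0.3821 Im=0.2017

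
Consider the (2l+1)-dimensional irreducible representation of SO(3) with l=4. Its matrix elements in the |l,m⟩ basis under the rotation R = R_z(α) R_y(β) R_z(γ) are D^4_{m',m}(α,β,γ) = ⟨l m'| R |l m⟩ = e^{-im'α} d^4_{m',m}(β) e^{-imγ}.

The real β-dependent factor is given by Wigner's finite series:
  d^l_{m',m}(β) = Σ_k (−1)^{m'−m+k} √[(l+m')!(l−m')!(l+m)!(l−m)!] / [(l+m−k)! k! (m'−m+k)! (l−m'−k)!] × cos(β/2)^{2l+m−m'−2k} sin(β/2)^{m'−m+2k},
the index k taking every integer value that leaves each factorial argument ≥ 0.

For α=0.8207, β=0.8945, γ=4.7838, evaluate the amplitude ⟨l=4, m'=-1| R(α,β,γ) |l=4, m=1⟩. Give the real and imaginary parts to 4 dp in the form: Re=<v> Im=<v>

D^4_{-1,1}(0.8207,0.8945,4.7838) = e^{-i·-1·0.8207}·d^4_{-1,1}(0.8945)·e^{-i·1·4.7838}. Compute d first:
With c≡cos(β/2)=0.901640 and s≡sin(β/2)=0.432488, N=[6·120·120·6]^{1/2}=720.000000
Admissible k: 2..5 (factorial args all ≥0)
  k=2: (−1)^0·720.0000/(72)·0.9016^6·0.4325^2 = +1.004954
  k=3: (−1)^1·720.0000/(24)·0.9016^4·0.4325^4 = -0.693663
  k=4: (−1)^2·720.0000/(48)·0.9016^2·0.4325^6 = +0.079799
  k=5: (−1)^3·720.0000/(720)·0.9016^0·0.4325^8 = -0.001224
d^4_{-1,1}(0.8945) = +1.004954 -0.693663 +0.079799 -0.001224 = +0.389866
D = (+0.681709+0.731623i)·(+0.389866)·(+0.071350+0.997451i) = -0.265545+0.285450i

Re=-0.2655 Im=0.2854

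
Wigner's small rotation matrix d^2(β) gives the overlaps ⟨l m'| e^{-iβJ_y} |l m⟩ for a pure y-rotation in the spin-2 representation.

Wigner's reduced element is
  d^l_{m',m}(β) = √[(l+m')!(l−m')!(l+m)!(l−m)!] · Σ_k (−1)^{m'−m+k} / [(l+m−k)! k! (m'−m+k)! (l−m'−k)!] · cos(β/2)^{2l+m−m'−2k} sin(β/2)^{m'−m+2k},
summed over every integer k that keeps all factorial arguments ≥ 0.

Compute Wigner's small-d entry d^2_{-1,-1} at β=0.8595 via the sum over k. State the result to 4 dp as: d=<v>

d=0.2526

d^2_{-1,-1}(β=0.8595) via Wigner's sum:
With c≡cos(β/2)=0.909070 and s≡sin(β/2)=0.416644, N=[1·6·1·6]^{1/2}=6.000000
k: max(0,(-1)−(-1))=0 … min(2+(-1),2−(-1))=1
  k=0: (−1)^0·6.0000/(6)·0.9091^4·0.4166^0 = +0.682950
  k=1: (−1)^1·6.0000/(2)·0.9091^2·0.4166^2 = -0.430373
d^2_{-1,-1}(0.8595) = +0.682950 -0.430373 = +0.252577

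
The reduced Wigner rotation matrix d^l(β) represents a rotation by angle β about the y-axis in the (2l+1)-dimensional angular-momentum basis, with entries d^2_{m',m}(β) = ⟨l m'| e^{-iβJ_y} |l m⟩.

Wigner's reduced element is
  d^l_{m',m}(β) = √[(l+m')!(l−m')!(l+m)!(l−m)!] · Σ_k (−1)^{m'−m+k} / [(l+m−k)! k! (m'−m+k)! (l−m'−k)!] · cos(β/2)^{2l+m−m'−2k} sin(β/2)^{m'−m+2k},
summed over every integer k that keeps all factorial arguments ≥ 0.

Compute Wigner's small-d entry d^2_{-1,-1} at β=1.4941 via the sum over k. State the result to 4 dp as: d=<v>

d^2_{-1,-1}(β=1.4941) via Wigner's sum:
c=cos(1.4941/2)=0.733697, s=sin(1.4941/2)=0.679477; N=√[1·6·1·6]=6.000000
k∈{0,1} keeps every argument non-negative
  k=0: (−1)^0·6.0000/(6)·0.7337^4·0.6795^0 = +0.289778
  k=1: (−1)^1·6.0000/(2)·0.7337^2·0.6795^2 = -0.745597
d^2_{-1,-1}(1.4941) = +0.289778 -0.745597 = -0.455819

d=-0.4558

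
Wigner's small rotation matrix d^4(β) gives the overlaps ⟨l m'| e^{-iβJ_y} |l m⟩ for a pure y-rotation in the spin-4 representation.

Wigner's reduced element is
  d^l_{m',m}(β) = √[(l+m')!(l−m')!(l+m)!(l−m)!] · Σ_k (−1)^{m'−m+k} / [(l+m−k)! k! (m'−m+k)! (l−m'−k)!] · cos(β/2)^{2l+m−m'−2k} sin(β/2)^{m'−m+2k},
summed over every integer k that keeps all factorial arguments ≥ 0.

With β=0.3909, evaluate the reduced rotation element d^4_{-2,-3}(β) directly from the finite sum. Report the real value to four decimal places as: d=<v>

d^4_{-2,-3}(β=0.3909) via Wigner's sum:
Half-angle: c=0.980960, s=0.194208. N=√(2·720·1·5040)=2693.993318
Admissible k: 0..1 (factorial args all ≥0)
  k=0: (−1)^1·2693.9933/(720)·0.9810^7·0.1942^1 = -0.635172
  k=1: (−1)^2·2693.9933/(240)·0.9810^5·0.1942^3 = +0.074687
d^4_{-2,-3}(0.3909) = -0.635172 +0.074687 = -0.560485

d=-0.5605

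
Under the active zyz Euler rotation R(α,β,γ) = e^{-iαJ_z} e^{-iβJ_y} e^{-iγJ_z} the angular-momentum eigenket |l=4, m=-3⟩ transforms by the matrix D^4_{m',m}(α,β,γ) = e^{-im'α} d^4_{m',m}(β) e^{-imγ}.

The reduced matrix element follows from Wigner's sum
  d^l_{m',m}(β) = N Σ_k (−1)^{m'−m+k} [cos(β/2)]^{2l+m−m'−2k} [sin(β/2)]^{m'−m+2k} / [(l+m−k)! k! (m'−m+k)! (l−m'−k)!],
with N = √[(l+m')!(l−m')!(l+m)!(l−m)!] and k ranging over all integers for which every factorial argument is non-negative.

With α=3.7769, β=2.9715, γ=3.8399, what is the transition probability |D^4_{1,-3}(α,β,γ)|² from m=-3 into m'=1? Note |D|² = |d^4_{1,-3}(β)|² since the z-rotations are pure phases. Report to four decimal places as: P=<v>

P=0.0031

D^4_{1,-3}(3.7769,2.9715,3.8399) = e^{-i·1·3.7769}·d^4_{1,-3}(2.9715)·e^{-i·-3·3.8399}. Compute d first:
With c≡cos(β/2)=0.084944 and s≡sin(β/2)=0.996386, N=[120·6·1·5040]^{1/2}=1904.940944
k∈{0,1} keeps every argument non-negative
  k=0: (−1)^4·1904.9409/(144)·0.0849^4·0.9964^4 = +0.000679
  k=1: (−1)^5·1904.9409/(240)·0.0849^2·0.9964^6 = -0.056040
d^4_{1,-3}(2.9715) = +0.000679 -0.056040 = -0.055361
|D^4_{1,-3}|² = |d^4_{1,-3}(β)|² = (-0.055361)² = 0.003065 (the z-rotation phases have unit modulus)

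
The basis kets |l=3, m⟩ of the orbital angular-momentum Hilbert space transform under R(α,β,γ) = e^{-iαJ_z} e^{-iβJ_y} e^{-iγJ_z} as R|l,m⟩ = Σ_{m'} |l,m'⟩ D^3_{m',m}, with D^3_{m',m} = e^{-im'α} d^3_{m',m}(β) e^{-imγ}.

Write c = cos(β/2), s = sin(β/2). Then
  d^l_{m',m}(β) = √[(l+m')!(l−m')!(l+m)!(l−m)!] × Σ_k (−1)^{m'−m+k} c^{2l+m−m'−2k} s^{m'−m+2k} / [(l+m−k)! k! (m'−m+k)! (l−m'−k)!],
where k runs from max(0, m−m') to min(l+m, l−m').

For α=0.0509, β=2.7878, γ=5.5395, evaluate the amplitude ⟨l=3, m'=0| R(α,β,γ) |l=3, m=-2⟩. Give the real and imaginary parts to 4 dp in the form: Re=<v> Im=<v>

Split into d^3_{0,-2}(β=2.7878) × two z-phases.
c=cos(2.7878/2)=0.175975, s=sin(2.7878/2)=0.984395; N=√[6·6·1·120]=65.726707
The bounds max(0,m−m')=0 and min(l+m,l−m')=1 give 2 terms
  k=0: (−1)^2·65.7267/(12)·0.1760^4·0.9844^2 = +0.005090
  k=1: (−1)^3·65.7267/(12)·0.1760^2·0.9844^4 = -0.159272
d^3_{0,-2}(2.7878) = +0.005090 -0.159272 = -0.154183
Attach z-rotation phases: D = e^{-i(0)(0.0509)}·(-0.154183)·e^{-i(-2)(5.5395)} = -0.012848+0.153646i

Re=-0.0128 Im=0.1536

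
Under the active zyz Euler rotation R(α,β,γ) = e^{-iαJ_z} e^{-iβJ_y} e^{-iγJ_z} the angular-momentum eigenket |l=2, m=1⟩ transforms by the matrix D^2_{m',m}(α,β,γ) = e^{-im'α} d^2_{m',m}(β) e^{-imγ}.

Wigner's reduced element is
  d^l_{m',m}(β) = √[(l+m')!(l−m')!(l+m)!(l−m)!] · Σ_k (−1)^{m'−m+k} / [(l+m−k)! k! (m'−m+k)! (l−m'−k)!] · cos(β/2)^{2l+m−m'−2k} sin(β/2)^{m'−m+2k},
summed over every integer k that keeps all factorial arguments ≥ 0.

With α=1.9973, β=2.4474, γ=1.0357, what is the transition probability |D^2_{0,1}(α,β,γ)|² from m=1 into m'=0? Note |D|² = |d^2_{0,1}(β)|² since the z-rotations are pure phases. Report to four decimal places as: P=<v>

Split into d^2_{0,1}(β=2.4474) × two z-phases.
With c≡cos(β/2)=0.340169 and s≡sin(β/2)=0.940364, N=[2·2·6·1]^{1/2}=4.898979
k∈{1,2} keeps every argument non-negative
  k=1: (−1)^0·4.8990/(2)·0.3402^3·0.9404^1 = +0.090668
  k=2: (−1)^1·4.8990/(2)·0.3402^1·0.9404^3 = -0.692881
d^2_{0,1}(2.4474) = +0.090668 -0.692881 = -0.602213
|D^2_{0,1}|² = |d^2_{0,1}(β)|² = (-0.602213)² = 0.362660 (the z-rotation phases have unit modulus)

P=0.3627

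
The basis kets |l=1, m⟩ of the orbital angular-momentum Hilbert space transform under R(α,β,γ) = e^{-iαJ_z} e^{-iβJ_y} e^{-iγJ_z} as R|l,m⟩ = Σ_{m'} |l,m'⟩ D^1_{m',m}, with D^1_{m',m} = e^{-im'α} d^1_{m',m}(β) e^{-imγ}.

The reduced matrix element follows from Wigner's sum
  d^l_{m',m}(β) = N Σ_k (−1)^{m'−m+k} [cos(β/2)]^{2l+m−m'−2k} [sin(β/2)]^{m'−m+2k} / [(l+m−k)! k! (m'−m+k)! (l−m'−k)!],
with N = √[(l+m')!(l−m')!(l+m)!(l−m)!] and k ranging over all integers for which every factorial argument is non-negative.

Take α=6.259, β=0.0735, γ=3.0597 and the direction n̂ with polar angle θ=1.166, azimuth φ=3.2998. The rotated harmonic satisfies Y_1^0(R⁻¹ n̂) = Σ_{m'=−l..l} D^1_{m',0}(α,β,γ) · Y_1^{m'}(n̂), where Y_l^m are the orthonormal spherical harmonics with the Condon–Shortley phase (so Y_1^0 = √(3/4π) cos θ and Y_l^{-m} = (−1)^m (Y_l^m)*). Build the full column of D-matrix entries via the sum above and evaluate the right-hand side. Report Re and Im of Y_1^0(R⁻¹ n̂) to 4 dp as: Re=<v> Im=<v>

Need the full column D^1_{m',0} for m'=−1..1 at α=6.259, β=0.0735, γ=3.0597.
cos(β/2)=0.999325, sin(β/2)=0.036742
d^1_{-1,0}: single k=1 term ⇒ +0.051926;  D = +0.051910-0.001256i
d^1_{0,0}: k∈[0..1] ⇒ +0.998650 -0.001350 = +0.997300;  D = +0.997300+0.000000i
d^1_{1,0}: single k=0 term ⇒ -0.051926;  D = -0.051910-0.001256i
Y_1^{m'}(θ=1.166,φ=3.2998) and Σ D·Y over m':
  (+0.0519-0.0013i)·(-0.3136+0.0500i)  (+0.9973+0.0000i)·(+0.1924+0.0000i)  (-0.0519-0.0013i)·(+0.3136+0.0500i)
Y_1^0(R⁻¹ n̂) = +0.159474+0.000000i

Re=0.1595 Im=0.0000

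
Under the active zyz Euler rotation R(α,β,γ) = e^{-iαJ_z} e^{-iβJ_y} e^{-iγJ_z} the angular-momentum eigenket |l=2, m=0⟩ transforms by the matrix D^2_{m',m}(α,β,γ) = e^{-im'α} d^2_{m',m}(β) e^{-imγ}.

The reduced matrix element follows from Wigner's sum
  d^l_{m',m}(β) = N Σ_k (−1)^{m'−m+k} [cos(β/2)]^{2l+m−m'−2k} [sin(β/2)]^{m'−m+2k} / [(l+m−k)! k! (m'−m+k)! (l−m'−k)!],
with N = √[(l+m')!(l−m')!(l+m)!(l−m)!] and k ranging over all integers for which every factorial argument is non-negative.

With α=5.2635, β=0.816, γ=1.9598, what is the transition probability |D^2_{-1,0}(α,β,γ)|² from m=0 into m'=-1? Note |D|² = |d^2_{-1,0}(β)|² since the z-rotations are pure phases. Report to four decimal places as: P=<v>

P=0.3736

D^2_{-1,0}(5.2635,0.816,1.9598) = e^{-i·-1·5.2635}·d^2_{-1,0}(0.816)·e^{-i·0·1.9598}. Compute d first:
Half-angle: c=0.917916, s=0.396774. N=√(1·6·2·2)=4.898979
The bounds max(0,m−m')=1 and min(l+m,l−m')=2 give 2 terms
  k=1: (−1)^0·4.8990/(2)·0.9179^3·0.3968^1 = +0.751672
  k=2: (−1)^1·4.8990/(2)·0.9179^1·0.3968^3 = -0.140446
d^2_{-1,0}(0.816) = +0.751672 -0.140446 = +0.611226
|D^2_{-1,0}|² = |d^2_{-1,0}(β)|² = (+0.611226)² = 0.373597 (the z-rotation phases have unit modulus)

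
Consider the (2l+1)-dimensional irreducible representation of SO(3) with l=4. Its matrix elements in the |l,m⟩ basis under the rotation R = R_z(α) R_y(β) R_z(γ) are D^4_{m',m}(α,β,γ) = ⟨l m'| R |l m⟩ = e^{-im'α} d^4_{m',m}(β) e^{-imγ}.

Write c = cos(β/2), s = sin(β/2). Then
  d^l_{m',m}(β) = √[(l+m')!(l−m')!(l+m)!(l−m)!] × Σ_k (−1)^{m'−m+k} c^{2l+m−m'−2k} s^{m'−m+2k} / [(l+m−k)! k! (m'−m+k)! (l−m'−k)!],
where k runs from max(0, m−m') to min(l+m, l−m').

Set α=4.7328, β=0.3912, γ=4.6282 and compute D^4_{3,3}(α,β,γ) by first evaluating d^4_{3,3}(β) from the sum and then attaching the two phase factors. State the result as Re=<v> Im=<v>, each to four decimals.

Re=-0.6103 Im=-0.1182

Split into d^4_{3,3}(β=0.3912) × two z-phases.
c=cos(0.3912/2)=0.980931, s=sin(0.3912/2)=0.194355; N=√[5040·1·5040·1]=5040.000000
k∈{0,1} keeps every argument non-negative
  k=0: (−1)^0·5040.0000/(5040)·0.9809^8·0.1944^0 = +0.857252
  k=1: (−1)^1·5040.0000/(720)·0.9809^6·0.1944^2 = -0.235571
d^4_{3,3}(0.3912) = +0.857252 -0.235571 = +0.621681
Phases: e^{-i·(3)·4.7328}=-0.061195-0.998126i, e^{-i·(3)·4.6282}=+0.249890-0.968274i ⇒ D=-0.610336-0.118224i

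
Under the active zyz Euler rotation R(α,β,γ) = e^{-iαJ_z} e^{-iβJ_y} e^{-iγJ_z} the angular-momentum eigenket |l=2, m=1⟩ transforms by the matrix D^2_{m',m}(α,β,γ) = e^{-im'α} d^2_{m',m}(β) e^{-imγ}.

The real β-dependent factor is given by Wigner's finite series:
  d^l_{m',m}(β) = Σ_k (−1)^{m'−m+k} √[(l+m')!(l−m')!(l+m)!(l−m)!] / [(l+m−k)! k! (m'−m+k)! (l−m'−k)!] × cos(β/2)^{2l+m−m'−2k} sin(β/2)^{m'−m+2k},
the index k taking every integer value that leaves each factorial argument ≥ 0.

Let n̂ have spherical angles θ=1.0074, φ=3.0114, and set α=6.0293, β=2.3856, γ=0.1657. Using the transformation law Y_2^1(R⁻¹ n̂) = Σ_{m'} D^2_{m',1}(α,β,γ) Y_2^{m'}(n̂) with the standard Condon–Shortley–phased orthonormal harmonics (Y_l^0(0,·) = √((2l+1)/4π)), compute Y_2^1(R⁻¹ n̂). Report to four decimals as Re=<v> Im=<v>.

Re=0.1665 Im=-0.1066

Need the full column D^2_{m',1} for m'=−2..2 at α=6.0293, β=2.3856, γ=0.1657.
cos(β/2)=0.369059, sin(β/2)=0.929406
d^2_{-2,1}: single k=3 term ⇒ +0.592573;  D = +0.463192-0.369590i
d^2_{-1,1}: k∈[2..3] ⇒ +0.352959 -0.746143 = -0.393184;  D = -0.359078+0.160176i
d^2_{0,1}: k∈[1..2] ⇒ +0.114438 -0.725751 = -0.611314;  D = -0.602941+0.100832i
d^2_{1,1}: k∈[0..1] ⇒ +0.018552 -0.352959 = -0.334407;  D = -0.333107-0.029452i
d^2_{2,1}: single k=0 term ⇒ -0.093438;  D = -0.088024-0.031343i
Y_2^{m'}(θ=1.0074,φ=3.0114) and Σ D·Y over m':
  (+0.4632-0.3696i)·(+0.2668+0.0711i)  (-0.3591+0.1602i)·(-0.3459-0.0453i)  (-0.6029+0.1008i)·(-0.0455+0.0000i)  (-0.3331-0.0295i)·(+0.3459-0.0453i)  (-0.0880-0.0313i)·(+0.2668-0.0711i)
Y_2^1(R⁻¹ n̂) = +0.166486-0.106614i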